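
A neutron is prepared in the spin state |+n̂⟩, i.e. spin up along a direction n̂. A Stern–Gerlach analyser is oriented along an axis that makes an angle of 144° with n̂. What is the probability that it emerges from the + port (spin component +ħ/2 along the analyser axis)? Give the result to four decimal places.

For spin-½, the probability of finding spin-up along an axis at angle θ to the initial spin direction is cos²(θ/2); spin-down is sin²(θ/2).
θ = 144°, so P = cos²(72°) ≈ 0.0955.

0.0955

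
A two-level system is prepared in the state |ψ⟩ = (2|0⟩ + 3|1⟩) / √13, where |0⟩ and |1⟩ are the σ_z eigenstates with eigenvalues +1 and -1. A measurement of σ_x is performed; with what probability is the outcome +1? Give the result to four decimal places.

|+x⟩ = (|0⟩ + |1⟩)/√2, so ⟨+x|ψ⟩ = (5) / (√2·√13).
P = |5|² / 26 = 25/26.

0.9615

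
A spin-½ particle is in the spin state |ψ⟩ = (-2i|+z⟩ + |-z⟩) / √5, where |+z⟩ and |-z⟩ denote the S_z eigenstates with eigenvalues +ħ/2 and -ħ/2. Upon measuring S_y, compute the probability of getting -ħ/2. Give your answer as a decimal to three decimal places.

|-y⟩ = (|+z⟩ - i|-z⟩)/√2, so ⟨-y|ψ⟩ = (-i) / (√2·√5).
P = |-i|² / 10 = 1/10.

0.100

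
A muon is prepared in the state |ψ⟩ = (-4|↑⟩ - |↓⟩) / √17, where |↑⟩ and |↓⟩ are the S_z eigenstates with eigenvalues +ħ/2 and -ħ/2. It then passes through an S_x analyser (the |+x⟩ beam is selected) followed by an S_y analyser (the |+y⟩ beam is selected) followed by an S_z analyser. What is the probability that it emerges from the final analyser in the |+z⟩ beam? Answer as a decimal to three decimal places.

First analyser (S_x): P(|+x⟩) = |⟨+x|ψ⟩|² = 25/34.
After stage 1 the state is |+x⟩; P(|+y⟩) = |⟨+y|+x⟩|² = 1/2.
After stage 2 the state is |+y⟩; P(|+z⟩) = |⟨+z|+y⟩|² = 1/2.
Joint probability = 25/34 × 1/2 × 1/2 = 0.184.

0.184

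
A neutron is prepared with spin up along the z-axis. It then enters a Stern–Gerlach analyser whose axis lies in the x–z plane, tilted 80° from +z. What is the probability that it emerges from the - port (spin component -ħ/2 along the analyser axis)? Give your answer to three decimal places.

For spin-½, the probability of finding spin-up along an axis at angle θ to the initial spin direction is cos²(θ/2); spin-down is sin²(θ/2).
θ = 80°, so P = sin²(40°) ≈ 0.413.

0.413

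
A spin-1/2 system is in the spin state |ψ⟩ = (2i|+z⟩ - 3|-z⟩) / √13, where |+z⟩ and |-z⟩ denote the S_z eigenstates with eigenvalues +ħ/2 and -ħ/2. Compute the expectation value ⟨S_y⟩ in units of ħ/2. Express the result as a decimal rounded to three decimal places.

0.923

⟨σ_y⟩ = 2 Im(a* b)/(|a|²+|b|²) with a = 2i, b = -3.
a* b = 6i, so ⟨σ_y⟩ = 12/13.
⟨S_y⟩ = (ħ/2)·⟨σ_y⟩.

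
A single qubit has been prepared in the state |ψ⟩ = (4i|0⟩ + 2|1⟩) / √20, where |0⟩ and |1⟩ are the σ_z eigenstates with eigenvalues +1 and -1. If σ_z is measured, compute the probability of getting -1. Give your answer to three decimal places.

The -1 outcome corresponds to |1⟩. Its amplitude in |ψ⟩ is 2/√20.
P = |2|² / 20 = 4/20.

0.200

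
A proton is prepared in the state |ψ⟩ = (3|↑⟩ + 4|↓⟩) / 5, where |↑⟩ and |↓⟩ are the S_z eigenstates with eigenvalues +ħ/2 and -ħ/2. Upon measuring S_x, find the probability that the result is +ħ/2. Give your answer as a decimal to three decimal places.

0.980

|+x⟩ = (|↑⟩ + |↓⟩)/√2, so ⟨+x|ψ⟩ = (7) / (√2·5).
P = |7|² / 50 = 49/50.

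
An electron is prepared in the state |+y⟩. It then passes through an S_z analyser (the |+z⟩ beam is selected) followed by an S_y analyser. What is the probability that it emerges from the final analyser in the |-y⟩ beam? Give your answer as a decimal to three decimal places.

0.250

First analyser (S_z): from |+y⟩, P(|+z⟩) = 1/2.
After stage 1 the state is |+z⟩; P(|-y⟩) = |⟨-y|+z⟩|² = 1/2.
Joint probability = 1/2 × 1/2 = 0.250.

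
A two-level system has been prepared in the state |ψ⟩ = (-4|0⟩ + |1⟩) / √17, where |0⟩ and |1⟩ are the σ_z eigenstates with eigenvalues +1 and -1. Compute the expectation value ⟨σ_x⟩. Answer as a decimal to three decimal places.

⟨σ_x⟩ = 2 Re(a* b)/(|a|²+|b|²) with a = -4, b = 1.
a* b = -4, so ⟨σ_x⟩ = -8/17.

-0.471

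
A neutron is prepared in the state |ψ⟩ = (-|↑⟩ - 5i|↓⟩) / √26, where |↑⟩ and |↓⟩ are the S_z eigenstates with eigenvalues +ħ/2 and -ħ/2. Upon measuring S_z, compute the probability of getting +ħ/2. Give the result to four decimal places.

0.0385

The +ħ/2 outcome corresponds to |↑⟩. Its amplitude in |ψ⟩ is -1/√26.
P = |-1|² / 26 = 1/26.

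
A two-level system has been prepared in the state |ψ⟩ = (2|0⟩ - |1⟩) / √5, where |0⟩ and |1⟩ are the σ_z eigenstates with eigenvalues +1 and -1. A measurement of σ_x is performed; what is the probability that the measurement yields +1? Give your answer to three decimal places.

0.100

|+x⟩ = (|0⟩ + |1⟩)/√2, so ⟨+x|ψ⟩ = (1) / (√2·√5).
P = |1|² / 10 = 1/10.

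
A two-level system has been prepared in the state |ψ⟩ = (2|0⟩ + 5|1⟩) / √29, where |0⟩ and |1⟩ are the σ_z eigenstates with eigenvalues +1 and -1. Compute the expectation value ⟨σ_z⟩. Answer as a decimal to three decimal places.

-0.724

⟨σ_z⟩ = |a|² - |b|² divided by |a|²+|b|², with a, b the |0⟩, |1⟩ amplitudes.
= (4 - 25)/29 = -21/29.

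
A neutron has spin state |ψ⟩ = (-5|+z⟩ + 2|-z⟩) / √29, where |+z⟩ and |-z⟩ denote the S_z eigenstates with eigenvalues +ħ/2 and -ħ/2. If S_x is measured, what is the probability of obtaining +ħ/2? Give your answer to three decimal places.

|+x⟩ = (|+z⟩ + |-z⟩)/√2, so ⟨+x|ψ⟩ = (-3) / (√2·√29).
P = |-3|² / 58 = 9/58.

0.155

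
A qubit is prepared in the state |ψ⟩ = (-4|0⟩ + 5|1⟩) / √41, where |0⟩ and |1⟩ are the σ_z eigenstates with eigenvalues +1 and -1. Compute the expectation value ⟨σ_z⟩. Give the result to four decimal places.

⟨σ_z⟩ = |a|² - |b|² divided by |a|²+|b|², with a, b the |0⟩, |1⟩ amplitudes.
= (16 - 25)/41 = -9/41.

-0.2195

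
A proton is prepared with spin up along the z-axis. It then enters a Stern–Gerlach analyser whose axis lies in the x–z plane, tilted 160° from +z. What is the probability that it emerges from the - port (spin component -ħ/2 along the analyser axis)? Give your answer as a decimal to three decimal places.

0.970

For spin-½, the probability of finding spin-up along an axis at angle θ to the initial spin direction is cos²(θ/2); spin-down is sin²(θ/2).
θ = 160°, so P = sin²(80°) ≈ 0.970.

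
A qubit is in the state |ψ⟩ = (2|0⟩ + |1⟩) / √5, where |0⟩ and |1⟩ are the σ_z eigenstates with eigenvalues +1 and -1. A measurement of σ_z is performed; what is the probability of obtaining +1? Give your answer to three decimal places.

The +1 outcome corresponds to |0⟩. Its amplitude in |ψ⟩ is 2/√5.
P = |2|² / 5 = 4/5.

0.800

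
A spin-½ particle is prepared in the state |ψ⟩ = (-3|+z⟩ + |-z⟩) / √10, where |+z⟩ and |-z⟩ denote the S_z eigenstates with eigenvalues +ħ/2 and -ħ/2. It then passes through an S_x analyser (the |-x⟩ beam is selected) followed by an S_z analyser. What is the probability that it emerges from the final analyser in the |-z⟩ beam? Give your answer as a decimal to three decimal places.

First analyser (S_x): P(|-x⟩) = |⟨-x|ψ⟩|² = 16/20.
After stage 1 the state is |-x⟩; P(|-z⟩) = |⟨-z|-x⟩|² = 1/2.
Joint probability = 16/20 × 1/2 = 0.400.

0.400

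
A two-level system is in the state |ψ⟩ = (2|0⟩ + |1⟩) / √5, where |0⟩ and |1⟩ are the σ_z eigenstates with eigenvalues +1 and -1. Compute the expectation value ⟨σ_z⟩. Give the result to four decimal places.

⟨σ_z⟩ = |a|² - |b|² divided by |a|²+|b|², with a, b the |0⟩, |1⟩ amplitudes.
= (4 - 1)/5 = 3/5.

0.6000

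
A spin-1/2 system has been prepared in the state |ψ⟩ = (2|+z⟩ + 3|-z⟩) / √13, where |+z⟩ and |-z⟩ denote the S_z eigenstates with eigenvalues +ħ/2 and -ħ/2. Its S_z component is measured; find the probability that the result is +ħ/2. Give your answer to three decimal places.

0.308

The +ħ/2 outcome corresponds to |+z⟩. Its amplitude in |ψ⟩ is 2/√13.
P = |2|² / 13 = 4/13.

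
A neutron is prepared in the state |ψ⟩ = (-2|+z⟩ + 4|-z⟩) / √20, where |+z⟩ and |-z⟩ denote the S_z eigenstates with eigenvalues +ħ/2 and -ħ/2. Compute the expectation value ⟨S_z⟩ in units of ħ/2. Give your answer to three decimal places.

⟨σ_z⟩ = |a|² - |b|² divided by |a|²+|b|², with a, b the |+z⟩, |-z⟩ amplitudes.
= (4 - 16)/20 = -12/20.
⟨S_z⟩ = (ħ/2)·⟨σ_z⟩.

-0.600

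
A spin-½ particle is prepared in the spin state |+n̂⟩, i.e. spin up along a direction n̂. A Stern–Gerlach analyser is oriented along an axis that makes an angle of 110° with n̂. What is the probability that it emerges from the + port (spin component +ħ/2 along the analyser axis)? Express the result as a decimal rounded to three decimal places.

0.329

For spin-½, the probability of finding spin-up along an axis at angle θ to the initial spin direction is cos²(θ/2); spin-down is sin²(θ/2).
θ = 110°, so P = cos²(55°) ≈ 0.329.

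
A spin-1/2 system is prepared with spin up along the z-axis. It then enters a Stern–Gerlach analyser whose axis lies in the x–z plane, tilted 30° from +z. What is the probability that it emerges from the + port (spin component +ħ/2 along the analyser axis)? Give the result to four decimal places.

0.9330

For spin-½, the probability of finding spin-up along an axis at angle θ to the initial spin direction is cos²(θ/2); spin-down is sin²(θ/2).
θ = 30°, so P = cos²(15°) ≈ 0.9330.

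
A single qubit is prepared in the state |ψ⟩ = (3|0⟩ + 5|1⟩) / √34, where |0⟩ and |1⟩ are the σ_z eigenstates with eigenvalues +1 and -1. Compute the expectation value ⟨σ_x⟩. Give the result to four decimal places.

⟨σ_x⟩ = 2 Re(a* b)/(|a|²+|b|²) with a = 3, b = 5.
a* b = 15, so ⟨σ_x⟩ = 30/34.

0.8824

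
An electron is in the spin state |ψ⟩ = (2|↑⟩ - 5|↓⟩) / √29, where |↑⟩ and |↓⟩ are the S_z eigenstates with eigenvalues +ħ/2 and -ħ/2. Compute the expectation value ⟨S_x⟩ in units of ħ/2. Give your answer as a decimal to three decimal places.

-0.690

⟨σ_x⟩ = 2 Re(a* b)/(|a|²+|b|²) with a = 2, b = -5.
a* b = -10, so ⟨σ_x⟩ = -20/29.
⟨S_x⟩ = (ħ/2)·⟨σ_x⟩.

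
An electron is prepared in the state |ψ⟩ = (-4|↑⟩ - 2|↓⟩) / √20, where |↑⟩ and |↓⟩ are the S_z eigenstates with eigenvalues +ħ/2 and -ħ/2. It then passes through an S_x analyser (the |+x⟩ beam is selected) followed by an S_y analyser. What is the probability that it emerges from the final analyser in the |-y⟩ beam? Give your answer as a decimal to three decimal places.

0.450

First analyser (S_x): P(|+x⟩) = |⟨+x|ψ⟩|² = 36/40.
After stage 1 the state is |+x⟩; P(|-y⟩) = |⟨-y|+x⟩|² = 1/2.
Joint probability = 36/40 × 1/2 = 0.450.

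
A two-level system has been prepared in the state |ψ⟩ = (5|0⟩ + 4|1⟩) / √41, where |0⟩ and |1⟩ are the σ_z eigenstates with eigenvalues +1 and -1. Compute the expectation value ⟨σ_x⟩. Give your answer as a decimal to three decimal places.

0.976

⟨σ_x⟩ = 2 Re(a* b)/(|a|²+|b|²) with a = 5, b = 4.
a* b = 20, so ⟨σ_x⟩ = 40/41.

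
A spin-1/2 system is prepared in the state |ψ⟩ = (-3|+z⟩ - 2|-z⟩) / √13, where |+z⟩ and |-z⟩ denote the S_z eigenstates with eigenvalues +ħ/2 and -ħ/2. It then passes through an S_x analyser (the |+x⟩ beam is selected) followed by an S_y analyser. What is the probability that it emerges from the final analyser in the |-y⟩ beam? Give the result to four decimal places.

First analyser (S_x): P(|+x⟩) = |⟨+x|ψ⟩|² = 25/26.
After stage 1 the state is |+x⟩; P(|-y⟩) = |⟨-y|+x⟩|² = 1/2.
Joint probability = 25/26 × 1/2 = 0.4808.

0.4808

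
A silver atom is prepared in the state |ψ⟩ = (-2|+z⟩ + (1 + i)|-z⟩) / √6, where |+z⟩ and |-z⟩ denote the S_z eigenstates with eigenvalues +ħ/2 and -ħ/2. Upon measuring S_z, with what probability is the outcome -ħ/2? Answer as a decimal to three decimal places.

The -ħ/2 outcome corresponds to |-z⟩. Its amplitude in |ψ⟩ is (1 + i)/√6.
P = |1 + i|² / 6 = 2/6.

0.333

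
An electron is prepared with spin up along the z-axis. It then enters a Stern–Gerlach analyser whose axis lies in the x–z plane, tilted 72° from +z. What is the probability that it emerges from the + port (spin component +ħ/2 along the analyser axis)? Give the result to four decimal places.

0.6545

For spin-½, the probability of finding spin-up along an axis at angle θ to the initial spin direction is cos²(θ/2); spin-down is sin²(θ/2).
θ = 72°, so P = cos²(36°) ≈ 0.6545.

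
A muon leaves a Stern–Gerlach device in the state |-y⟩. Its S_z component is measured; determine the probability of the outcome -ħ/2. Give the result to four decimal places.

0.5000

In the S_z basis, |-y⟩ = (|+z⟩ - i|-z⟩)/√2 and |-z⟩ = |-z⟩.
|⟨-z|-y⟩|² = 1/2.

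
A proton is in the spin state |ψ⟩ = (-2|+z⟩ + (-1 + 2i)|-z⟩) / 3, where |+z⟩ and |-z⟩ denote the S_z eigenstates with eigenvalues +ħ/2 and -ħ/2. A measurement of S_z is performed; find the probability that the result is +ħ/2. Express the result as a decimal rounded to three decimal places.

0.444

The +ħ/2 outcome corresponds to |+z⟩. Its amplitude in |ψ⟩ is -2/3.
P = |-2|² / 9 = 4/9.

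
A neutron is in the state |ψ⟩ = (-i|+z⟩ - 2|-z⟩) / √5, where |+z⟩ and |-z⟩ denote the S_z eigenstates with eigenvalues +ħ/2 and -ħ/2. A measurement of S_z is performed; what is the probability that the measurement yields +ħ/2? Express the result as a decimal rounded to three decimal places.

0.200

The +ħ/2 outcome corresponds to |+z⟩. Its amplitude in |ψ⟩ is -i/√5.
P = |-i|² / 5 = 1/5.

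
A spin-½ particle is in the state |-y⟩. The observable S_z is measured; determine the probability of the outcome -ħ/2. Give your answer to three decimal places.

0.500

In the S_z basis, |-y⟩ = (|↑⟩ - i|↓⟩)/√2 and |-z⟩ = |↓⟩.
|⟨-z|-y⟩|² = 1/2.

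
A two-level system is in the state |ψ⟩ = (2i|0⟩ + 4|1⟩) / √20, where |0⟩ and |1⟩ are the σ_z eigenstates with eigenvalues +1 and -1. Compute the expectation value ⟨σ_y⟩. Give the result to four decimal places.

⟨σ_y⟩ = 2 Im(a* b)/(|a|²+|b|²) with a = 2i, b = 4.
a* b = -8i, so ⟨σ_y⟩ = -16/20.

-0.8000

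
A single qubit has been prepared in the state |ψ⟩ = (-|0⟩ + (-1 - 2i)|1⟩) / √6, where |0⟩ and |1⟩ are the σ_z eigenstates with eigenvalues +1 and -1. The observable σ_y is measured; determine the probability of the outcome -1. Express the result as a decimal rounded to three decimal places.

|-y⟩ = (|0⟩ - i|1⟩)/√2, so ⟨-y|ψ⟩ = (1 - i) / (√2·√6).
P = |1 - i|² / 12 = 2/12.

0.167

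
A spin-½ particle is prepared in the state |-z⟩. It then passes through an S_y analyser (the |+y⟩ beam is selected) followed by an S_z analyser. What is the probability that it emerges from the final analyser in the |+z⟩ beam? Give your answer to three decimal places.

First analyser (S_y): from |-z⟩, P(|+y⟩) = 1/2.
After stage 1 the state is |+y⟩; P(|+z⟩) = |⟨+z|+y⟩|² = 1/2.
Joint probability = 1/2 × 1/2 = 0.250.

0.250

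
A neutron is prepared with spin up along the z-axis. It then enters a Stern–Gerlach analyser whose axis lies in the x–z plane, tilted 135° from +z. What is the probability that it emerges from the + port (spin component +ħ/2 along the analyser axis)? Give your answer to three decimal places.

0.146

For spin-½, the probability of finding spin-up along an axis at angle θ to the initial spin direction is cos²(θ/2); spin-down is sin²(θ/2).
θ = 135°, so P = cos²(67.5°) ≈ 0.146.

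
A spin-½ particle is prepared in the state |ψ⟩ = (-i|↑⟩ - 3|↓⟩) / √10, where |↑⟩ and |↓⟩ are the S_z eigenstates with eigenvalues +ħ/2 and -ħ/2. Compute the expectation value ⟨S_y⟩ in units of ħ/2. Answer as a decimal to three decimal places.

⟨σ_y⟩ = 2 Im(a* b)/(|a|²+|b|²) with a = -i, b = -3.
a* b = -3i, so ⟨σ_y⟩ = -6/10.
⟨S_y⟩ = (ħ/2)·⟨σ_y⟩.

-0.600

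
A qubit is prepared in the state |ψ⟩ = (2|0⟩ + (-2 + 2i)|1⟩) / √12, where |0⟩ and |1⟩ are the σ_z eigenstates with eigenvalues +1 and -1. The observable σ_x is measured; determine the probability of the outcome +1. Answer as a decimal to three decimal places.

|+x⟩ = (|0⟩ + |1⟩)/√2, so ⟨+x|ψ⟩ = (2i) / (√2·√12).
P = |2i|² / 24 = 4/24.

0.167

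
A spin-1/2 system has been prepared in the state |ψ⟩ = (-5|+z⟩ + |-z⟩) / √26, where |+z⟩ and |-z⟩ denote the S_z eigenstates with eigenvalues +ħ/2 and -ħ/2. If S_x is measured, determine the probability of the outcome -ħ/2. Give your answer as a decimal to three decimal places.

0.692

|-x⟩ = (|+z⟩ - |-z⟩)/√2, so ⟨-x|ψ⟩ = (-6) / (√2·√26).
P = |-6|² / 52 = 36/52.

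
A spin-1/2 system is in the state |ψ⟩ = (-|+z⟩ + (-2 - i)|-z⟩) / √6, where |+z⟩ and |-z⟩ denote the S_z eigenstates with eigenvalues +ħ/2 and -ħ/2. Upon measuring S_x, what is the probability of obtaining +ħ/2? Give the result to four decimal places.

|+x⟩ = (|+z⟩ + |-z⟩)/√2, so ⟨+x|ψ⟩ = (-3 - i) / (√2·√6).
P = |-3 - i|² / 12 = 10/12.

0.8333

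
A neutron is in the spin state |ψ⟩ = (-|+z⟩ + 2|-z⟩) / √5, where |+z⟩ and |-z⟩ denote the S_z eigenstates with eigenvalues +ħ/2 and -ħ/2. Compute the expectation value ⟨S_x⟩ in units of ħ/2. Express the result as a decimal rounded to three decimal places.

-0.800

⟨σ_x⟩ = 2 Re(a* b)/(|a|²+|b|²) with a = -1, b = 2.
a* b = -2, so ⟨σ_x⟩ = -4/5.
⟨S_x⟩ = (ħ/2)·⟨σ_x⟩.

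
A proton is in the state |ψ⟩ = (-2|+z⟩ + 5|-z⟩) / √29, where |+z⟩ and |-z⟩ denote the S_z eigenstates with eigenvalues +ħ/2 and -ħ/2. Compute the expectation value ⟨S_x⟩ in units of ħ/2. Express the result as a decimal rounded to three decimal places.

⟨σ_x⟩ = 2 Re(a* b)/(|a|²+|b|²) with a = -2, b = 5.
a* b = -10, so ⟨σ_x⟩ = -20/29.
⟨S_x⟩ = (ħ/2)·⟨σ_x⟩.

-0.690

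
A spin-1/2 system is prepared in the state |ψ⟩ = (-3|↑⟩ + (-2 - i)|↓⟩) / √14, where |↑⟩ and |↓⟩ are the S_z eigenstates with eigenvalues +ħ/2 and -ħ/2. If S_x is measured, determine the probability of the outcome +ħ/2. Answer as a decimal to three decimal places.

0.929

|+x⟩ = (|↑⟩ + |↓⟩)/√2, so ⟨+x|ψ⟩ = (-5 - i) / (√2·√14).
P = |-5 - i|² / 28 = 26/28.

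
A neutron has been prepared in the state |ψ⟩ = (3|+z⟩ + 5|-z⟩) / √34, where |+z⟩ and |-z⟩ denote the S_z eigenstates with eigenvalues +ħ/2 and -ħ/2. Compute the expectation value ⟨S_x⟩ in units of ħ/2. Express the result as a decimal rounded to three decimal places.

⟨σ_x⟩ = 2 Re(a* b)/(|a|²+|b|²) with a = 3, b = 5.
a* b = 15, so ⟨σ_x⟩ = 30/34.
⟨S_x⟩ = (ħ/2)·⟨σ_x⟩.

0.882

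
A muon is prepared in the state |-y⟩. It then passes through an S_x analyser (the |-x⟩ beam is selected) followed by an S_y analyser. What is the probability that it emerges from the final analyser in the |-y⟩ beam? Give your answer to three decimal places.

First analyser (S_x): from |-y⟩, P(|-x⟩) = 1/2.
After stage 1 the state is |-x⟩; P(|-y⟩) = |⟨-y|-x⟩|² = 1/2.
Joint probability = 1/2 × 1/2 = 0.250.

0.250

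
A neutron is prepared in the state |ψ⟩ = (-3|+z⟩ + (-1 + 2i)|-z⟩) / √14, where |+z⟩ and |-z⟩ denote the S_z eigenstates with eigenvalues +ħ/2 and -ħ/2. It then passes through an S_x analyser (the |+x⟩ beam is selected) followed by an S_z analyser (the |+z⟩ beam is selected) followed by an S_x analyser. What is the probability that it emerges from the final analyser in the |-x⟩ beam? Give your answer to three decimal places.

0.179

First analyser (S_x): P(|+x⟩) = |⟨+x|ψ⟩|² = 20/28.
After stage 1 the state is |+x⟩; P(|+z⟩) = |⟨+z|+x⟩|² = 1/2.
After stage 2 the state is |+z⟩; P(|-x⟩) = |⟨-x|+z⟩|² = 1/2.
Joint probability = 20/28 × 1/2 × 1/2 = 0.179.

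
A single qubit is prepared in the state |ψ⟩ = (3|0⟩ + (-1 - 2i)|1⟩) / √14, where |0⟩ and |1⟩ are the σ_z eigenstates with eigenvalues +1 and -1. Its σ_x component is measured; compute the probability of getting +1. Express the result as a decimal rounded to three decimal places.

0.286

|+x⟩ = (|0⟩ + |1⟩)/√2, so ⟨+x|ψ⟩ = (2 - 2i) / (√2·√14).
P = |2 - 2i|² / 28 = 8/28.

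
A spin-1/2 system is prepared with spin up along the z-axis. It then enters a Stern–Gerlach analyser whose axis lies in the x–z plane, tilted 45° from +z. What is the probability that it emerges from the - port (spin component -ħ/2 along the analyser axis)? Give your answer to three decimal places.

0.146

For spin-½, the probability of finding spin-up along an axis at angle θ to the initial spin direction is cos²(θ/2); spin-down is sin²(θ/2).
θ = 45°, so P = sin²(22.5°) ≈ 0.146.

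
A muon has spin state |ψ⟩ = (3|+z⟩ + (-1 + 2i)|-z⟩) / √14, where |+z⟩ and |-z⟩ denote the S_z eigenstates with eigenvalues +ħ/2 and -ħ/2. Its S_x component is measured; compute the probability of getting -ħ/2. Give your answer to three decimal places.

0.714

|-x⟩ = (|+z⟩ - |-z⟩)/√2, so ⟨-x|ψ⟩ = (4 - 2i) / (√2·√14).
P = |4 - 2i|² / 28 = 20/28.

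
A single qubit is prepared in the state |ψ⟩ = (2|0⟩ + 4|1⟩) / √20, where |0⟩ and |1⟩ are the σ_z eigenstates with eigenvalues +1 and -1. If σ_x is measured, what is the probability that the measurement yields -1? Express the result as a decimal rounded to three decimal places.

|-x⟩ = (|0⟩ - |1⟩)/√2, so ⟨-x|ψ⟩ = (-2) / (√2·√20).
P = |-2|² / 40 = 4/40.

0.100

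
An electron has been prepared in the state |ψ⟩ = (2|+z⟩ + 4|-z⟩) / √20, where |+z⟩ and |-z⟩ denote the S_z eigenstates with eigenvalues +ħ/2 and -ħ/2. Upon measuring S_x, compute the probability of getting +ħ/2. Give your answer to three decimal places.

0.900

|+x⟩ = (|+z⟩ + |-z⟩)/√2, so ⟨+x|ψ⟩ = (6) / (√2·√20).
P = |6|² / 40 = 36/40.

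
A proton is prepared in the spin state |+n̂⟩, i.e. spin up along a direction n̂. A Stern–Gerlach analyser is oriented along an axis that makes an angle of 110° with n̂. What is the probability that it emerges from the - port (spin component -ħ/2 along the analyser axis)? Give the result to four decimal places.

For spin-½, the probability of finding spin-up along an axis at angle θ to the initial spin direction is cos²(θ/2); spin-down is sin²(θ/2).
θ = 110°, so P = sin²(55°) ≈ 0.6710.

0.6710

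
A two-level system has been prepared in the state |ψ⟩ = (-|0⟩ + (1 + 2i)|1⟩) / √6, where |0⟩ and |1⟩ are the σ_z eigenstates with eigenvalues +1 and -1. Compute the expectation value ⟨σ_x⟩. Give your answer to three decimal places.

⟨σ_x⟩ = 2 Re(a* b)/(|a|²+|b|²) with a = -1, b = (1 + 2i).
a* b = (-1 - 2i), so ⟨σ_x⟩ = -2/6.

-0.333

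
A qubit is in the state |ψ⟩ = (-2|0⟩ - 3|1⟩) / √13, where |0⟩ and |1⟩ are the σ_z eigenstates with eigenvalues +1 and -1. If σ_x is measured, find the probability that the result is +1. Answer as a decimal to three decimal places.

|+x⟩ = (|0⟩ + |1⟩)/√2, so ⟨+x|ψ⟩ = (-5) / (√2·√13).
P = |-5|² / 26 = 25/26.

0.962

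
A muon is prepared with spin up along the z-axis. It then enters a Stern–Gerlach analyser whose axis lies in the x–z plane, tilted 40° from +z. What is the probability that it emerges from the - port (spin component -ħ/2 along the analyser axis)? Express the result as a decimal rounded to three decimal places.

For spin-½, the probability of finding spin-up along an axis at angle θ to the initial spin direction is cos²(θ/2); spin-down is sin²(θ/2).
θ = 40°, so P = sin²(20°) ≈ 0.117.

0.117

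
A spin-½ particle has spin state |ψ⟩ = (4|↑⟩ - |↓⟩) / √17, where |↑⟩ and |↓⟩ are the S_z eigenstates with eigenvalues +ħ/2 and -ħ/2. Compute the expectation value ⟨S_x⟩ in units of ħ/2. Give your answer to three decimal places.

⟨σ_x⟩ = 2 Re(a* b)/(|a|²+|b|²) with a = 4, b = -1.
a* b = -4, so ⟨σ_x⟩ = -8/17.
⟨S_x⟩ = (ħ/2)·⟨σ_x⟩.

-0.471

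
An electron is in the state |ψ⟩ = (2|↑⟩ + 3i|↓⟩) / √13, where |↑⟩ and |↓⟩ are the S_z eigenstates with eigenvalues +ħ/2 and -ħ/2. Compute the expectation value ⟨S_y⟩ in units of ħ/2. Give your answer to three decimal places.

⟨σ_y⟩ = 2 Im(a* b)/(|a|²+|b|²) with a = 2, b = 3i.
a* b = 6i, so ⟨σ_y⟩ = 12/13.
⟨S_y⟩ = (ħ/2)·⟨σ_y⟩.

0.923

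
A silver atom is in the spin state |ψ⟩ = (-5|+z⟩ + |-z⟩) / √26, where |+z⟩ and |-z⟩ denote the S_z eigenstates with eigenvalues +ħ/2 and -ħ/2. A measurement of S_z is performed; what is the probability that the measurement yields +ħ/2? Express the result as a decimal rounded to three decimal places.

0.962

The +ħ/2 outcome corresponds to |+z⟩. Its amplitude in |ψ⟩ is -5/√26.
P = |-5|² / 26 = 25/26.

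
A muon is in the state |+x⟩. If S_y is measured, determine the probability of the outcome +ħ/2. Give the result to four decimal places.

In the S_z basis, |+x⟩ = (|↑⟩ + |↓⟩)/√2 and |+y⟩ = (|↑⟩ + i|↓⟩)/√2.
|⟨+y|+x⟩|² = 1/2.

0.5000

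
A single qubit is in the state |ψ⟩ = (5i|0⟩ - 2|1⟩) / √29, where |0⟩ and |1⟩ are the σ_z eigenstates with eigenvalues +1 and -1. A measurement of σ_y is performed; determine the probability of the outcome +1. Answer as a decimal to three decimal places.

|+y⟩ = (|0⟩ + i|1⟩)/√2, so ⟨+y|ψ⟩ = (7i) / (√2·√29).
P = |7i|² / 58 = 49/58.

0.845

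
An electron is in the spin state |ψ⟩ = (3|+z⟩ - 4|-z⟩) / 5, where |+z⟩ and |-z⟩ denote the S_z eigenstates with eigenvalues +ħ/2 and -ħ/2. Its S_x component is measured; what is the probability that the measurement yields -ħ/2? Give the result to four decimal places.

|-x⟩ = (|+z⟩ - |-z⟩)/√2, so ⟨-x|ψ⟩ = (7) / (√2·5).
P = |7|² / 50 = 49/50.

0.9800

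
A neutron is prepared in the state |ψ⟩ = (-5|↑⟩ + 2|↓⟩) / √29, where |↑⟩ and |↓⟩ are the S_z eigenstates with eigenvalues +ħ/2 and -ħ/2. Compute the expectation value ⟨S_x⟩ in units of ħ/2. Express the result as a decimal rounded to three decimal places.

⟨σ_x⟩ = 2 Re(a* b)/(|a|²+|b|²) with a = -5, b = 2.
a* b = -10, so ⟨σ_x⟩ = -20/29.
⟨S_x⟩ = (ħ/2)·⟨σ_x⟩.

-0.690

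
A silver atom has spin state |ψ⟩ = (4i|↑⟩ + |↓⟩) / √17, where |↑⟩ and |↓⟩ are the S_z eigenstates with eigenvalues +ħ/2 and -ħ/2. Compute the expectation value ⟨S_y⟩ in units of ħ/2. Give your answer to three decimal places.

⟨σ_y⟩ = 2 Im(a* b)/(|a|²+|b|²) with a = 4i, b = 1.
a* b = -4i, so ⟨σ_y⟩ = -8/17.
⟨S_y⟩ = (ħ/2)·⟨σ_y⟩.

-0.471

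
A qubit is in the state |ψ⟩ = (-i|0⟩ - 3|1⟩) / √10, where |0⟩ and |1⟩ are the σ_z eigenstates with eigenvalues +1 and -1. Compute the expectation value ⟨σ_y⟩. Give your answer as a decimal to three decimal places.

-0.600

⟨σ_y⟩ = 2 Im(a* b)/(|a|²+|b|²) with a = -i, b = -3.
a* b = -3i, so ⟨σ_y⟩ = -6/10.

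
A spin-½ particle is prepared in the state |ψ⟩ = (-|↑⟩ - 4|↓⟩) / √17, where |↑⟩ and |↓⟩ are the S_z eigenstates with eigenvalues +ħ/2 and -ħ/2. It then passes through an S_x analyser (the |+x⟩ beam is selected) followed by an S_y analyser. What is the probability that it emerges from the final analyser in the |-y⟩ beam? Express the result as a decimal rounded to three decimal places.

0.368

First analyser (S_x): P(|+x⟩) = |⟨+x|ψ⟩|² = 25/34.
After stage 1 the state is |+x⟩; P(|-y⟩) = |⟨-y|+x⟩|² = 1/2.
Joint probability = 25/34 × 1/2 = 0.368.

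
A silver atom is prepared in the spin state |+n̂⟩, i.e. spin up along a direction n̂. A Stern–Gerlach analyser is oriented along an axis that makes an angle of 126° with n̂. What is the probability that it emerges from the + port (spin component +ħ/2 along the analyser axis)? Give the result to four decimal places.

For spin-½, the probability of finding spin-up along an axis at angle θ to the initial spin direction is cos²(θ/2); spin-down is sin²(θ/2).
θ = 126°, so P = cos²(63°) ≈ 0.2061.

0.2061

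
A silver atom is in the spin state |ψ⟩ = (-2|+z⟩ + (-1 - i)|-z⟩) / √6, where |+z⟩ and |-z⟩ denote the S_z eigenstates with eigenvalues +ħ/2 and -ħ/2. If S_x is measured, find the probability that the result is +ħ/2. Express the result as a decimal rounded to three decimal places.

|+x⟩ = (|+z⟩ + |-z⟩)/√2, so ⟨+x|ψ⟩ = (-3 - i) / (√2·√6).
P = |-3 - i|² / 12 = 10/12.

0.833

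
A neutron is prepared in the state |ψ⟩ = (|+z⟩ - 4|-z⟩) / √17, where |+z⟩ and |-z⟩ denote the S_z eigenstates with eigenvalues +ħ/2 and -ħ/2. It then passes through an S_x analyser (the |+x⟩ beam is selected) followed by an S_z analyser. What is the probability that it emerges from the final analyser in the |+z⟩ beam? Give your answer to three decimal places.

0.132

First analyser (S_x): P(|+x⟩) = |⟨+x|ψ⟩|² = 9/34.
After stage 1 the state is |+x⟩; P(|+z⟩) = |⟨+z|+x⟩|² = 1/2.
Joint probability = 9/34 × 1/2 = 0.132.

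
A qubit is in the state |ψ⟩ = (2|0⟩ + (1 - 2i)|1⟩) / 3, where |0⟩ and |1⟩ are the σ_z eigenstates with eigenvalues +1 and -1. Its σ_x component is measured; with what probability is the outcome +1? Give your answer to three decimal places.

|+x⟩ = (|0⟩ + |1⟩)/√2, so ⟨+x|ψ⟩ = (3 - 2i) / (√2·3).
P = |3 - 2i|² / 18 = 13/18.

0.722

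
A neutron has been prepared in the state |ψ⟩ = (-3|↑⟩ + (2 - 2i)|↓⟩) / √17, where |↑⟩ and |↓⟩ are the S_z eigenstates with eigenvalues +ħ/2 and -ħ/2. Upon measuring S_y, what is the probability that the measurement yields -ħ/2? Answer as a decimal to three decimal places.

|-y⟩ = (|↑⟩ - i|↓⟩)/√2, so ⟨-y|ψ⟩ = (-1 + 2i) / (√2·√17).
P = |-1 + 2i|² / 34 = 5/34.

0.147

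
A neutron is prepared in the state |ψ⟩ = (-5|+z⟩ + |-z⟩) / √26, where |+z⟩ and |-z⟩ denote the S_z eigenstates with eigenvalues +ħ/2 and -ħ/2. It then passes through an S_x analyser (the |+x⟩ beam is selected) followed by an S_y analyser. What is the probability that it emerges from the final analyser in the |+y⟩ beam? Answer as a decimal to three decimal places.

0.154

First analyser (S_x): P(|+x⟩) = |⟨+x|ψ⟩|² = 16/52.
After stage 1 the state is |+x⟩; P(|+y⟩) = |⟨+y|+x⟩|² = 1/2.
Joint probability = 16/52 × 1/2 = 0.154.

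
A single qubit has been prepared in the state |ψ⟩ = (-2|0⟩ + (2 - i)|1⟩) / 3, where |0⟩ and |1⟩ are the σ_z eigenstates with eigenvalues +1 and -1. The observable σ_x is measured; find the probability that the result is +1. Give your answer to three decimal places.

0.056

|+x⟩ = (|0⟩ + |1⟩)/√2, so ⟨+x|ψ⟩ = (-i) / (√2·3).
P = |-i|² / 18 = 1/18.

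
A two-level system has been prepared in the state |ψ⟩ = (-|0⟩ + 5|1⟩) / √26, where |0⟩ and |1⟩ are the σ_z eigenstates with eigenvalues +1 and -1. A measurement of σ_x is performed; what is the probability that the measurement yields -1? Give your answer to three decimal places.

0.692

|-x⟩ = (|0⟩ - |1⟩)/√2, so ⟨-x|ψ⟩ = (-6) / (√2·√26).
P = |-6|² / 52 = 36/52.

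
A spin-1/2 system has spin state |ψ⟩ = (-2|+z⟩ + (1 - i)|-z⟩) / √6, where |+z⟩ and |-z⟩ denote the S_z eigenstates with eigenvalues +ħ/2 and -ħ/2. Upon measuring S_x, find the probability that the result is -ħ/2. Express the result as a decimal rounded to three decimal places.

0.833

|-x⟩ = (|+z⟩ - |-z⟩)/√2, so ⟨-x|ψ⟩ = (-3 + i) / (√2·√6).
P = |-3 + i|² / 12 = 10/12.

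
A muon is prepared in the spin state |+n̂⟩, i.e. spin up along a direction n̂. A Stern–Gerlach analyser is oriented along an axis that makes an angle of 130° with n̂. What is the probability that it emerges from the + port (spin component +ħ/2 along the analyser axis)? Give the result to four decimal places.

For spin-½, the probability of finding spin-up along an axis at angle θ to the initial spin direction is cos²(θ/2); spin-down is sin²(θ/2).
θ = 130°, so P = cos²(65°) ≈ 0.1786.

0.1786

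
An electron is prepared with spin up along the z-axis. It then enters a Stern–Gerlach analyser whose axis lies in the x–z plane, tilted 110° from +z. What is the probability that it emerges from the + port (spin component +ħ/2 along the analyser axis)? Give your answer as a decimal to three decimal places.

0.329

For spin-½, the probability of finding spin-up along an axis at angle θ to the initial spin direction is cos²(θ/2); spin-down is sin²(θ/2).
θ = 110°, so P = cos²(55°) ≈ 0.329.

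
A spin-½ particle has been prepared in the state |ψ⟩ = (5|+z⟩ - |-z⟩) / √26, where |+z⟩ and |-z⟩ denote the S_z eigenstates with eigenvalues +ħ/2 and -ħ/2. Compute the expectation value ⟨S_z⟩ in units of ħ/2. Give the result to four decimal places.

0.9231

⟨σ_z⟩ = |a|² - |b|² divided by |a|²+|b|², with a, b the |+z⟩, |-z⟩ amplitudes.
= (25 - 1)/26 = 24/26.
⟨S_z⟩ = (ħ/2)·⟨σ_z⟩.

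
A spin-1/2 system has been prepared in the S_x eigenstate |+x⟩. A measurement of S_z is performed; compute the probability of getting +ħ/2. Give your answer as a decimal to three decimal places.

In the S_z basis, |+x⟩ = (|↑⟩ + |↓⟩)/√2 and |+z⟩ = |↑⟩.
|⟨+z|+x⟩|² = 1/2.

0.500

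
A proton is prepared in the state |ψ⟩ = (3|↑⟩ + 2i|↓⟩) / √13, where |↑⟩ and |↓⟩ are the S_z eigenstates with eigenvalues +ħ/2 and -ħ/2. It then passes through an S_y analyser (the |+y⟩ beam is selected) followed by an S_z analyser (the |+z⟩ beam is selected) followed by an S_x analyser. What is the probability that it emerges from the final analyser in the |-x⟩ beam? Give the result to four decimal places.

First analyser (S_y): P(|+y⟩) = |⟨+y|ψ⟩|² = 25/26.
After stage 1 the state is |+y⟩; P(|+z⟩) = |⟨+z|+y⟩|² = 1/2.
After stage 2 the state is |+z⟩; P(|-x⟩) = |⟨-x|+z⟩|² = 1/2.
Joint probability = 25/26 × 1/2 × 1/2 = 0.2404.

0.2404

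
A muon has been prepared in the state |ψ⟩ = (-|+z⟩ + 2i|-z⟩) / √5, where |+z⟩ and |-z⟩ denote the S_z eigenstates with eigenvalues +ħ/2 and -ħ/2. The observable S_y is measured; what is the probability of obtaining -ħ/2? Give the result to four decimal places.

|-y⟩ = (|+z⟩ - i|-z⟩)/√2, so ⟨-y|ψ⟩ = (-3) / (√2·√5).
P = |-3|² / 10 = 9/10.

0.9000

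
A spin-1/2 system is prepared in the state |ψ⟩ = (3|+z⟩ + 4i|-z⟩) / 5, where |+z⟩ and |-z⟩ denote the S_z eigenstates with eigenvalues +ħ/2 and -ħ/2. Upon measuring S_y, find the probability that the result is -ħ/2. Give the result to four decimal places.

|-y⟩ = (|+z⟩ - i|-z⟩)/√2, so ⟨-y|ψ⟩ = (-1) / (√2·5).
P = |-1|² / 50 = 1/50.

0.0200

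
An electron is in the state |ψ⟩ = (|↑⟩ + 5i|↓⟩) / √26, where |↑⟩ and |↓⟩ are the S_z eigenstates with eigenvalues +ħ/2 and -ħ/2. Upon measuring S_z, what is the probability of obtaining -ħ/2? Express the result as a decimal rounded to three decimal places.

0.962

The -ħ/2 outcome corresponds to |↓⟩. Its amplitude in |ψ⟩ is 5i/√26.
P = |5i|² / 26 = 25/26.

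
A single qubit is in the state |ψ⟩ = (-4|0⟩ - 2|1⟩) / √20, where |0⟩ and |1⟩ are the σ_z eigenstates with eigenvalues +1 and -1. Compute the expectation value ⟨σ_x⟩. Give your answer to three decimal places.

⟨σ_x⟩ = 2 Re(a* b)/(|a|²+|b|²) with a = -4, b = -2.
a* b = 8, so ⟨σ_x⟩ = 16/20.

0.800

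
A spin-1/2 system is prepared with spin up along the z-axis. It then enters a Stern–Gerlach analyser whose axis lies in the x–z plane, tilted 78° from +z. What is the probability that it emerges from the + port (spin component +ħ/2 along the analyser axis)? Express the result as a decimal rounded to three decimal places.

0.604

For spin-½, the probability of finding spin-up along an axis at angle θ to the initial spin direction is cos²(θ/2); spin-down is sin²(θ/2).
θ = 78°, so P = cos²(39°) ≈ 0.604.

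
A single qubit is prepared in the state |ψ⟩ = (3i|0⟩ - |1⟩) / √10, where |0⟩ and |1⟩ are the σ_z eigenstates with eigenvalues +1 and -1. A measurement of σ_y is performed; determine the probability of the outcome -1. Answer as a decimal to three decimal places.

0.200

|-y⟩ = (|0⟩ - i|1⟩)/√2, so ⟨-y|ψ⟩ = (2i) / (√2·√10).
P = |2i|² / 20 = 4/20.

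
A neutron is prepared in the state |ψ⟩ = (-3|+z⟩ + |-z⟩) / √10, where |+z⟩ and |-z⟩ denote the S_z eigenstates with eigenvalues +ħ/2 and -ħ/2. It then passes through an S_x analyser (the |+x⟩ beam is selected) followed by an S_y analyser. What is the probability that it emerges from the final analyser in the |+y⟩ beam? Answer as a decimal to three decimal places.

First analyser (S_x): P(|+x⟩) = |⟨+x|ψ⟩|² = 4/20.
After stage 1 the state is |+x⟩; P(|+y⟩) = |⟨+y|+x⟩|² = 1/2.
Joint probability = 4/20 × 1/2 = 0.100.

0.100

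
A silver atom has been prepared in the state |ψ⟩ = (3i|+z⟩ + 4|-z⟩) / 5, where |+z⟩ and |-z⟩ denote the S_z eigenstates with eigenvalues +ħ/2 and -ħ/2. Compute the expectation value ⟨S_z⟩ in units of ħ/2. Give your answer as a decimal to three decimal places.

⟨σ_z⟩ = |a|² - |b|² divided by |a|²+|b|², with a, b the |+z⟩, |-z⟩ amplitudes.
= (9 - 16)/25 = -7/25.
⟨S_z⟩ = (ħ/2)·⟨σ_z⟩.

-0.280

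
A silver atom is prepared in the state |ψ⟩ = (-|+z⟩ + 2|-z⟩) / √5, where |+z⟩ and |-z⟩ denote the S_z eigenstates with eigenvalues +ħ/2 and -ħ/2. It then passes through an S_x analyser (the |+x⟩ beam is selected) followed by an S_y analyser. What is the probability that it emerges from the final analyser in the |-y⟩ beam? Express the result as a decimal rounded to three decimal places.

First analyser (S_x): P(|+x⟩) = |⟨+x|ψ⟩|² = 1/10.
After stage 1 the state is |+x⟩; P(|-y⟩) = |⟨-y|+x⟩|² = 1/2.
Joint probability = 1/10 × 1/2 = 0.050.

0.050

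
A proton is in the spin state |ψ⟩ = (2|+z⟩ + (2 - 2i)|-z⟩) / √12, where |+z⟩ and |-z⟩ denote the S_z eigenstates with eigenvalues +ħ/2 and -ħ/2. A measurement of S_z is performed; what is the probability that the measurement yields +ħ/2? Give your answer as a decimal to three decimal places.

0.333

The +ħ/2 outcome corresponds to |+z⟩. Its amplitude in |ψ⟩ is 2/√12.
P = |2|² / 12 = 4/12.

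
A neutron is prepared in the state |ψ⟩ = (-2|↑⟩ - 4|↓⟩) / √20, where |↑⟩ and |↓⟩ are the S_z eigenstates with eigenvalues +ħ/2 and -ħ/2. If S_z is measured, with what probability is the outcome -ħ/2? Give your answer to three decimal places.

The -ħ/2 outcome corresponds to |↓⟩. Its amplitude in |ψ⟩ is -4/√20.
P = |-4|² / 20 = 16/20.

0.800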